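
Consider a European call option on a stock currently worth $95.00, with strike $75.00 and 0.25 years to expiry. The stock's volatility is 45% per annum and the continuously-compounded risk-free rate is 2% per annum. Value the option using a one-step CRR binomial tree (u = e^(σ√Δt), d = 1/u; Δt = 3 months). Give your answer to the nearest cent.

CRR parameters: u = e^(σ√Δt) = e^(0.45·√0.25) = 1.2523, d = 1/u = 0.7985
Per-period rate: rΔt = 0.02·0.25 = 0.005, so R = e^0.005 = 1.0050
Risk-neutral probability p = (e^0.005 − 0.7985)/(1.2523 − 0.7985) = 0.2065/0.4538 = 0.4550
Terminal stock prices: S_u = 119, S_d = 75.86
Terminal payoffs (S − K): max(43.97, 0) = 43.97, max(0.859, 0) = 0.859
Node 0 (S = 95): V_0 = e^(−0.005)·[0.4550·43.9707 + 0.5450·0.8590] = 20.3741

$20.37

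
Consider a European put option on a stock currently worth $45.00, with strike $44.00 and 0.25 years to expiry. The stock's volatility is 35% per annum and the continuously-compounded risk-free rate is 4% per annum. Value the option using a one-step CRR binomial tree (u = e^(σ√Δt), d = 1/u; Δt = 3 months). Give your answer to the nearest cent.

$3.17

CRR parameters: u = e^(σ√Δt) = e^(0.35·√0.25) = 1.1912, d = 1/u = 0.8395
Per-period rate: rΔt = 0.04·0.25 = 0.01, so R = e^0.01 = 1.0101
Risk-neutral probability p = (e^0.01 − 0.8395)/(1.1912 − 0.8395) = 0.1706/0.3518 = 0.4849
Terminal stock prices: S_u = 53.61, S_d = 37.78
Terminal payoffs (K − S): max(-9.606, 0) = 0, max(6.224, 0) = 6.224
Node 0 (S = 45): V_0 = e^(−0.01)·[0.4849·0.0000 + 0.5151·6.2244] = 3.1741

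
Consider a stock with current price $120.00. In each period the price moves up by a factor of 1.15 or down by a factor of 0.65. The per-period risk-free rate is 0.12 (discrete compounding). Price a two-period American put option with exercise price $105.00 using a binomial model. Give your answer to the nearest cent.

Risk-neutral probability p = (1 + 0.12 − 0.65)/(1.15 − 0.65) = 0.4700/0.5000 = 0.9400
Terminal stock prices: S_uu = 158.7, S_ud = 89.7, S_dd = 50.7
Terminal payoffs (K − S): max(-53.7, 0) = 0, max(15.3, 0) = 15.3, max(54.3, 0) = 54.3
Node u (S = 138): continuation = 1/1.12·[0.9400·0.0000 + 0.0600·15.3000] = 0.8196; exercise value = 0.0000 ≤ continuation, so V_u = 0.8196
Node d (S = 78): continuation = 1/1.12·[0.9400·15.3000 + 0.0600·54.3000] = 15.7500; exercise value = 27.0000 > continuation, so V_d = 27.0000 (exercise)
Node 0 (S = 120): continuation = 1/1.12·[0.9400·0.8196 + 0.0600·27.0000] = 2.1343; exercise value = 0.0000 ≤ continuation, so V_0 = 2.1343

$2.13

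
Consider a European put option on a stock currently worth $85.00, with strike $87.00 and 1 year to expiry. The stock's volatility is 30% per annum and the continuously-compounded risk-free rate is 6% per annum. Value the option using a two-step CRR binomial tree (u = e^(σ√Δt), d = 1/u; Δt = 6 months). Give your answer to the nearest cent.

CRR parameters: u = e^(σ√Δt) = e^(0.3·√0.5) = 1.2363, d = 1/u = 0.8089
Per-period rate: rΔt = 0.06·0.5 = 0.03, so R = e^0.03 = 1.0305
Risk-neutral probability p = (e^0.03 − 0.8089)/(1.2363 − 0.8089) = 0.2216/0.4275 = 0.5184
Terminal stock prices: S_uu = 129.9, S_ud = 85, S_dd = 55.61
Terminal payoffs (K − S): max(-42.92, 0) = 0, max(2, 0) = 2, max(31.39, 0) = 31.39
Node u (S = 105.1): V_u = e^(−0.03)·[0.5184·0.0000 + 0.4816·2.0000] = 0.9347
Node d (S = 68.75): V_d = e^(−0.03)·[0.5184·2.0000 + 0.4816·31.3887] = 15.6758
Node 0 (S = 85): V_0 = e^(−0.03)·[0.5184·0.9347 + 0.4816·15.6758] = 7.7964

$7.80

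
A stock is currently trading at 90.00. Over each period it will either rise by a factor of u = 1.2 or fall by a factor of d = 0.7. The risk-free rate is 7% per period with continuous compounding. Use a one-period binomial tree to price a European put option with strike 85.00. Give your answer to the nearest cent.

5.23

Risk-neutral probability p = (e^0.07 − 0.7)/(1.2 − 0.7) = 0.3725/0.5000 = 0.7450
Terminal stock prices: S_u = 108, S_d = 63
Terminal payoffs (K − S): max(-23, 0) = 0, max(22, 0) = 22
Node 0 (S = 90): V_0 = e^(−0.07)·[0.7450·0.0000 + 0.2550·22.0000] = 5.2304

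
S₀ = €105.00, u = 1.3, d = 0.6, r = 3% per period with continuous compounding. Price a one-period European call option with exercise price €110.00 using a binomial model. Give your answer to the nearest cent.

Risk-neutral probability p = (e^0.03 − 0.6)/(1.3 − 0.6) = 0.4305/0.7000 = 0.6149
Terminal stock prices: S_u = 136.5, S_d = 63
Terminal payoffs (S − K): max(26.5, 0) = 26.5, max(-47, 0) = 0
Node 0 (S = 105): V_0 = e^(−0.03)·[0.6149·26.5000 + 0.3851·0.0000] = 15.8142

€15.81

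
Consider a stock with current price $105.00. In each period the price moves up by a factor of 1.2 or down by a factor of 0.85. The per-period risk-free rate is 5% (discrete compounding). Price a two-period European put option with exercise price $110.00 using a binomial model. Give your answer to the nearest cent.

Risk-neutral probability p = (1 + 0.05 − 0.85)/(1.2 − 0.85) = 0.2000/0.3500 = 0.5714
Terminal stock prices: S_uu = 151.2, S_ud = 107.1, S_dd = 75.86
Terminal payoffs (K − S): max(-41.2, 0) = 0, max(2.9, 0) = 2.9, max(34.14, 0) = 34.14
Node u (S = 126): V_u = 1/1.05·[0.5714·0.0000 + 0.4286·2.9000] = 1.1837
Node d (S = 89.25): V_d = 1/1.05·[0.5714·2.9000 + 0.4286·34.1375] = 15.5119
Node 0 (S = 105): V_0 = 1/1.05·[0.5714·1.1837 + 0.4286·15.5119] = 6.9756

$6.98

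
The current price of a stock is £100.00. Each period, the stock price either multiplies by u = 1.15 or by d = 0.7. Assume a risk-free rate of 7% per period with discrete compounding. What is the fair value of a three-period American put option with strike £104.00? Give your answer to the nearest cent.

Risk-neutral probability p = (1 + 0.07 − 0.7)/(1.15 − 0.7) = 0.3700/0.4500 = 0.8222
Terminal stock prices: S_uuu = 152.1, S_uud = 92.57, S_udd = 56.35, S_ddd = 34.3
Terminal payoffs (K − S): max(-48.09, 0) = 0, max(11.43, 0) = 11.43, max(47.65, 0) = 47.65, max(69.7, 0) = 69.7
Node uu (S = 132.2): continuation = 1/1.07·[0.8222·0.0000 + 0.1778·11.4250] = 1.8982; exercise value = 0.0000 ≤ continuation, so V_uu = 1.8982
Node ud (S = 80.5): continuation = 1/1.07·[0.8222·11.4250 + 0.1778·47.6500] = 16.6963; exercise value = 23.5000 > continuation, so V_ud = 23.5000 (exercise)
Node dd (S = 49): continuation = 1/1.07·[0.8222·47.6500 + 0.1778·69.7000] = 48.1963; exercise value = 55.0000 > continuation, so V_dd = 55.0000 (exercise)
Node u (S = 115): continuation = 1/1.07·[0.8222·1.8982 + 0.1778·23.5000] = 5.3631; exercise value = 0.0000 ≤ continuation, so V_u = 5.3631
Node d (S = 70): continuation = 1/1.07·[0.8222·23.5000 + 0.1778·55.0000] = 27.1963; exercise value = 34.0000 > continuation, so V_d = 34.0000 (exercise)
Node 0 (S = 100): continuation = 1/1.07·[0.8222·5.3631 + 0.1778·34.0000] = 9.7702; exercise value = 4.0000 ≤ continuation, so V_0 = 9.7702

£9.77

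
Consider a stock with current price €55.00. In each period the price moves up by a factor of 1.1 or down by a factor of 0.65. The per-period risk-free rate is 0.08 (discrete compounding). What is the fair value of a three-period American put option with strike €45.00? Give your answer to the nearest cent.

€0.64

Risk-neutral probability p = (1 + 0.08 − 0.65)/(1.1 − 0.65) = 0.4300/0.4500 = 0.9556
Terminal stock prices: S_uuu = 73.21, S_uud = 43.26, S_udd = 25.56, S_ddd = 15.1
Terminal payoffs (K − S): max(-28.21, 0) = 0, max(1.742, 0) = 1.742, max(19.44, 0) = 19.44, max(29.9, 0) = 29.9
Node uu (S = 66.55): continuation = 1/1.08·[0.9556·0.0000 + 0.0444·1.7425] = 0.0717; exercise value = 0.0000 ≤ continuation, so V_uu = 0.0717
Node ud (S = 39.33): continuation = 1/1.08·[0.9556·1.7425 + 0.0444·19.4387] = 2.3417; exercise value = 5.6750 > continuation, so V_ud = 5.6750 (exercise)
Node dd (S = 23.24): continuation = 1/1.08·[0.9556·19.4387 + 0.0444·29.8956] = 18.4292; exercise value = 21.7625 > continuation, so V_dd = 21.7625 (exercise)
Node u (S = 60.5): continuation = 1/1.08·[0.9556·0.0717 + 0.0444·5.6750] = 0.2970; exercise value = 0.0000 ≤ continuation, so V_u = 0.2970
Node d (S = 35.75): continuation = 1/1.08·[0.9556·5.6750 + 0.0444·21.7625] = 5.9167; exercise value = 9.2500 > continuation, so V_d = 9.2500 (exercise)
Node 0 (S = 55): continuation = 1/1.08·[0.9556·0.2970 + 0.0444·9.2500] = 0.6434; exercise value = 0.0000 ≤ continuation, so V_0 = 0.6434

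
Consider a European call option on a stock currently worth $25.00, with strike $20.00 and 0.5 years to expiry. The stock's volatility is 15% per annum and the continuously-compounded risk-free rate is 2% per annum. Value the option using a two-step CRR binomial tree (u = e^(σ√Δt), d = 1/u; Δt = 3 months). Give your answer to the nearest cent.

CRR parameters: u = e^(σ√Δt) = e^(0.15·√0.25) = 1.0779, d = 1/u = 0.9277
Per-period rate: rΔt = 0.02·0.25 = 0.005, so R = e^0.005 = 1.0050
Risk-neutral probability p = (e^0.005 − 0.9277)/(1.0779 − 0.9277) = 0.0773/0.1501 = 0.5146
Terminal stock prices: S_uu = 29.05, S_ud = 25, S_dd = 21.52
Terminal payoffs (S − K): max(9.046, 0) = 9.046, max(5, 0) = 5, max(1.518, 0) = 1.518
Node u (S = 26.95): V_u = e^(−0.005)·[0.5146·9.0459 + 0.4854·5.0000] = 7.0469
Node d (S = 23.19): V_d = e^(−0.005)·[0.5146·5.0000 + 0.4854·1.5177] = 3.2933
Node 0 (S = 25): V_0 = e^(−0.005)·[0.5146·7.0469 + 0.4854·3.2933] = 5.1990

$5.20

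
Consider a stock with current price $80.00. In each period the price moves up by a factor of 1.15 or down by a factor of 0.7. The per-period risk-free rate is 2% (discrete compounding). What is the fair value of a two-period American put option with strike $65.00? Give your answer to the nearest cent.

Risk-neutral probability p = (1 + 0.02 − 0.7)/(1.15 − 0.7) = 0.3200/0.4500 = 0.7111
Terminal stock prices: S_uu = 105.8, S_ud = 64.4, S_dd = 39.2
Terminal payoffs (K − S): max(-40.8, 0) = 0, max(0.6, 0) = 0.6, max(25.8, 0) = 25.8
Node u (S = 92): continuation = 1/1.02·[0.7111·0.0000 + 0.2889·0.6000] = 0.1699; exercise value = 0.0000 ≤ continuation, so V_u = 0.1699
Node d (S = 56): continuation = 1/1.02·[0.7111·0.6000 + 0.2889·25.8000] = 7.7255; exercise value = 9.0000 > continuation, so V_d = 9.0000 (exercise)
Node 0 (S = 80): continuation = 1/1.02·[0.7111·0.1699 + 0.2889·9.0000] = 2.6675; exercise value = 0.0000 ≤ continuation, so V_0 = 2.6675

$2.67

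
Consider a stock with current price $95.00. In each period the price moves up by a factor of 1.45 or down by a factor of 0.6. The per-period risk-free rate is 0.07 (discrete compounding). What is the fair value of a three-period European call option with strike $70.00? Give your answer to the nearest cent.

Risk-neutral probability p = (1 + 0.07 − 0.6)/(1.45 − 0.6) = 0.4700/0.8500 = 0.5529
Terminal stock prices: S_uuu = 289.6, S_uud = 119.8, S_udd = 49.59, S_ddd = 20.52
Terminal payoffs (S − K): max(219.6, 0) = 219.6, max(49.84, 0) = 49.84, max(-20.41, 0) = 0, max(-49.48, 0) = 0
Node uu (S = 199.7): V_uu = 1/1.07·[0.5529·219.6194 + 0.4471·49.8425] = 134.3169
Node ud (S = 82.65): V_ud = 1/1.07·[0.5529·49.8425 + 0.4471·0.0000] = 25.7570
Node dd (S = 34.2): V_dd = 1/1.07·[0.5529·0.0000 + 0.4471·0.0000] = 0.0000
Node u (S = 137.8): V_u = 1/1.07·[0.5529·134.3169 + 0.4471·25.7570] = 80.1722
Node d (S = 57): V_d = 1/1.07·[0.5529·25.7570 + 0.4471·0.0000] = 13.3104
Node 0 (S = 95): V_0 = 1/1.07·[0.5529·80.1722 + 0.4471·13.3104] = 46.9916

$46.99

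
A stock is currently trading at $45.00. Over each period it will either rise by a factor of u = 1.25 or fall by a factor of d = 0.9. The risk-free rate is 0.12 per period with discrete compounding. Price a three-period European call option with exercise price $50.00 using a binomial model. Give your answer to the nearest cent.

$10.86

Risk-neutral probability p = (1 + 0.12 − 0.9)/(1.25 − 0.9) = 0.2200/0.3500 = 0.6286
Terminal stock prices: S_uuu = 87.89, S_uud = 63.28, S_udd = 45.56, S_ddd = 32.81
Terminal payoffs (S − K): max(37.89, 0) = 37.89, max(13.28, 0) = 13.28, max(-4.438, 0) = 0, max(-17.19, 0) = 0
Node uu (S = 70.31): V_uu = 1/1.12·[0.6286·37.8906 + 0.3714·13.2812] = 25.6696
Node ud (S = 50.62): V_ud = 1/1.12·[0.6286·13.2812 + 0.3714·0.0000] = 7.4538
Node dd (S = 36.45): V_dd = 1/1.12·[0.6286·0.0000 + 0.3714·0.0000] = 0.0000
Node u (S = 56.25): V_u = 1/1.12·[0.6286·25.6696 + 0.3714·7.4538] = 16.8783
Node d (S = 40.5): V_d = 1/1.12·[0.6286·7.4538 + 0.3714·0.0000] = 4.1832
Node 0 (S = 45): V_0 = 1/1.12·[0.6286·16.8783 + 0.3714·4.1832] = 10.8598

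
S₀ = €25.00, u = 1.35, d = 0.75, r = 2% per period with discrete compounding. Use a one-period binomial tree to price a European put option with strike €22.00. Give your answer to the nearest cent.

€1.75

Risk-neutral probability p = (1 + 0.02 − 0.75)/(1.35 − 0.75) = 0.2700/0.6000 = 0.4500
Terminal stock prices: S_u = 33.75, S_d = 18.75
Terminal payoffs (K − S): max(-11.75, 0) = 0, max(3.25, 0) = 3.25
Node 0 (S = 25): V_0 = 1/1.02·[0.4500·0.0000 + 0.5500·3.2500] = 1.7525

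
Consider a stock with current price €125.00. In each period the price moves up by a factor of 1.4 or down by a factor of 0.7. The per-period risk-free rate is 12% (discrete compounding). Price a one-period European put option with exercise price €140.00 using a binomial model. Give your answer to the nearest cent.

Risk-neutral probability p = (1 + 0.12 − 0.7)/(1.4 − 0.7) = 0.4200/0.7000 = 0.6000
Terminal stock prices: S_u = 175, S_d = 87.5
Terminal payoffs (K − S): max(-35, 0) = 0, max(52.5, 0) = 52.5
Node 0 (S = 125): V_0 = 1/1.12·[0.6000·0.0000 + 0.4000·52.5000] = 18.7500

€18.75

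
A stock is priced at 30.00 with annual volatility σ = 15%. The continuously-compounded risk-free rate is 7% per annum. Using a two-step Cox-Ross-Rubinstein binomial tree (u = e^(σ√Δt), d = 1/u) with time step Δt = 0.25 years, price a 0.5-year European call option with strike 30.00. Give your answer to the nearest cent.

CRR parameters: u = e^(σ√Δt) = e^(0.15·√0.25) = 1.0779, d = 1/u = 0.9277
Per-period rate: rΔt = 0.07·0.25 = 0.0175, so R = e^0.0175 = 1.0177
Risk-neutral probability p = (e^0.0175 − 0.9277)/(1.0779 − 0.9277) = 0.0899/0.1501 = 0.5988
Terminal stock prices: S_uu = 34.86, S_ud = 30, S_dd = 25.82
Terminal payoffs (S − K): max(4.855, 0) = 4.855, max(0, 0) = 0, max(-4.179, 0) = 0
Node u (S = 32.34): V_u = e^(−0.0175)·[0.5988·4.8550 + 0.4012·0.0000] = 2.8570
Node d (S = 27.83): V_d = e^(−0.0175)·[0.5988·0.0000 + 0.4012·0.0000] = 0.0000
Node 0 (S = 30): V_0 = e^(−0.0175)·[0.5988·2.8570 + 0.4012·0.0000] = 1.6812

1.68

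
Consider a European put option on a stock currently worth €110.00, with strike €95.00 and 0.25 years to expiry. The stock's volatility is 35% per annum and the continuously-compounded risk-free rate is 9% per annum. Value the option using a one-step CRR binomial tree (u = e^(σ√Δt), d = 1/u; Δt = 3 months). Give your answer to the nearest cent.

€1.25

CRR parameters: u = e^(σ√Δt) = e^(0.35·√0.25) = 1.1912, d = 1/u = 0.8395
Per-period rate: rΔt = 0.09·0.25 = 0.0225, so R = e^0.0225 = 1.0228
Risk-neutral probability p = (e^0.0225 − 0.8395)/(1.1912 − 0.8395) = 0.1833/0.3518 = 0.5210
Terminal stock prices: S_u = 131, S_d = 92.34
Terminal payoffs (K − S): max(-36.04, 0) = 0, max(2.66, 0) = 2.66
Node 0 (S = 110): V_0 = e^(−0.0225)·[0.5210·0.0000 + 0.4790·2.6597] = 1.2455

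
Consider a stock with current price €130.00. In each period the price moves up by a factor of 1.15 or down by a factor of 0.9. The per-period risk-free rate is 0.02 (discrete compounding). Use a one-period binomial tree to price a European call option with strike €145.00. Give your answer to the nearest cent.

Risk-neutral probability p = (1 + 0.02 − 0.9)/(1.15 − 0.9) = 0.1200/0.2500 = 0.4800
Terminal stock prices: S_u = 149.5, S_d = 117
Terminal payoffs (S − K): max(4.5, 0) = 4.5, max(-28, 0) = 0
Node 0 (S = 130): V_0 = 1/1.02·[0.4800·4.5000 + 0.5200·0.0000] = 2.1176

€2.12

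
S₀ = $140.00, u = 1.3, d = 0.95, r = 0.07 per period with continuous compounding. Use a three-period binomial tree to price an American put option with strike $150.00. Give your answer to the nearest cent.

Risk-neutral probability p = (e^0.07 − 0.95)/(1.3 − 0.95) = 0.1225/0.3500 = 0.3500
Terminal stock prices: S_uuu = 307.6, S_uud = 224.8, S_udd = 164.3, S_ddd = 120
Terminal payoffs (K − S): max(-157.6, 0) = 0, max(-74.77, 0) = 0, max(-14.25, 0) = 0, max(29.97, 0) = 29.97
Node uu (S = 236.6): continuation = e^(−0.07)·[0.3500·0.0000 + 0.6500·0.0000] = 0.0000; exercise value = 0.0000 ≤ continuation, so V_uu = 0.0000
Node ud (S = 172.9): continuation = e^(−0.07)·[0.3500·0.0000 + 0.6500·0.0000] = 0.0000; exercise value = 0.0000 ≤ continuation, so V_ud = 0.0000
Node dd (S = 126.3): continuation = e^(−0.07)·[0.3500·0.0000 + 0.6500·29.9675] = 18.1613; exercise value = 23.6500 > continuation, so V_dd = 23.6500 (exercise)
Node u (S = 182): continuation = e^(−0.07)·[0.3500·0.0000 + 0.6500·0.0000] = 0.0000; exercise value = 0.0000 ≤ continuation, so V_u = 0.0000
Node d (S = 133): continuation = e^(−0.07)·[0.3500·0.0000 + 0.6500·23.6500] = 14.3327; exercise value = 17.0000 > continuation, so V_d = 17.0000 (exercise)
Node 0 (S = 140): continuation = e^(−0.07)·[0.3500·0.0000 + 0.6500·17.0000] = 10.3026; exercise value = 10.0000 ≤ continuation, so V_0 = 10.3026

$10.30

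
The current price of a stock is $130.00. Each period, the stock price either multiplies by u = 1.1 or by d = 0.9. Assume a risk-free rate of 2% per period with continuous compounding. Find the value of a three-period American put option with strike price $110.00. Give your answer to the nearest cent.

$0.91

Risk-neutral probability p = (e^0.02 − 0.9)/(1.1 − 0.9) = 0.1202/0.2000 = 0.6010
Terminal stock prices: S_uuu = 173, S_uud = 141.6, S_udd = 115.8, S_ddd = 94.77
Terminal payoffs (K − S): max(-63.03, 0) = 0, max(-31.57, 0) = 0, max(-5.83, 0) = 0, max(15.23, 0) = 15.23
Node uu (S = 157.3): continuation = e^(−0.02)·[0.6010·0.0000 + 0.3990·0.0000] = 0.0000; exercise value = 0.0000 ≤ continuation, so V_uu = 0.0000
Node ud (S = 128.7): continuation = e^(−0.02)·[0.6010·0.0000 + 0.3990·0.0000] = 0.0000; exercise value = 0.0000 ≤ continuation, so V_ud = 0.0000
Node dd (S = 105.3): continuation = e^(−0.02)·[0.6010·0.0000 + 0.3990·15.2300] = 5.9563; exercise value = 4.7000 ≤ continuation, so V_dd = 5.9563
Node u (S = 143): continuation = e^(−0.02)·[0.6010·0.0000 + 0.3990·0.0000] = 0.0000; exercise value = 0.0000 ≤ continuation, so V_u = 0.0000
Node d (S = 117): continuation = e^(−0.02)·[0.6010·0.0000 + 0.3990·5.9563] = 2.3295; exercise value = 0.0000 ≤ continuation, so V_d = 2.3295
Node 0 (S = 130): continuation = e^(−0.02)·[0.6010·0.0000 + 0.3990·2.3295] = 0.9110; exercise value = 0.0000 ≤ continuation, so V_0 = 0.9110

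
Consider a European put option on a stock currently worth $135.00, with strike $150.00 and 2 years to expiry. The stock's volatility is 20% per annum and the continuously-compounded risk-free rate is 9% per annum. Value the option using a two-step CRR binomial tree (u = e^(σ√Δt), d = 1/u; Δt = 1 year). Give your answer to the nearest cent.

CRR parameters: u = e^(σ√Δt) = e^(0.2·√1) = 1.2214, d = 1/u = 0.8187
Per-period rate: rΔt = 0.09·1 = 0.09, so R = e^0.09 = 1.0942
Risk-neutral probability p = (e^0.09 − 0.8187)/(1.2214 − 0.8187) = 0.2754/0.4027 = 0.6840
Terminal stock prices: S_uu = 201.4, S_ud = 135, S_dd = 90.49
Terminal payoffs (K − S): max(-51.4, 0) = 0, max(15, 0) = 15, max(59.51, 0) = 59.51
Node u (S = 164.9): V_u = e^(−0.09)·[0.6840·0.0000 + 0.3160·15.0000] = 4.3315
Node d (S = 110.5): V_d = e^(−0.09)·[0.6840·15.0000 + 0.3160·59.5068] = 26.5610
Node 0 (S = 135): V_0 = e^(−0.09)·[0.6840·4.3315 + 0.3160·26.5610] = 10.3778

$10.38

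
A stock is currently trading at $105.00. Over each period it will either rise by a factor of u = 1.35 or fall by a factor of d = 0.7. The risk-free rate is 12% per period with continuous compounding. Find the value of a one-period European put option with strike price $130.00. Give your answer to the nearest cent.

$17.15

Risk-neutral probability p = (e^0.12 − 0.7)/(1.35 − 0.7) = 0.4275/0.6500 = 0.6577
Terminal stock prices: S_u = 141.8, S_d = 73.5
Terminal payoffs (K − S): max(-11.75, 0) = 0, max(56.5, 0) = 56.5
Node 0 (S = 105): V_0 = e^(−0.12)·[0.6577·0.0000 + 0.3423·56.5000] = 17.1536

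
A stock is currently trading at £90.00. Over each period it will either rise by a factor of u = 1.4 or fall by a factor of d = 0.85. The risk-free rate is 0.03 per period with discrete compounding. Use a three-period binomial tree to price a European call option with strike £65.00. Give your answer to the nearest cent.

Risk-neutral probability p = (1 + 0.03 − 0.85)/(1.4 − 0.85) = 0.1800/0.5500 = 0.3273
Terminal stock prices: S_uuu = 247, S_uud = 149.9, S_udd = 91.03, S_ddd = 55.27
Terminal payoffs (S − K): max(182, 0) = 182, max(84.94, 0) = 84.94, max(26.03, 0) = 26.03, max(-9.729, 0) = 0
Node uu (S = 176.4): V_uu = 1/1.03·[0.3273·181.9600 + 0.6727·84.9400] = 113.2932
Node ud (S = 107.1): V_ud = 1/1.03·[0.3273·84.9400 + 0.6727·26.0350] = 43.9932
Node dd (S = 65.02): V_dd = 1/1.03·[0.3273·26.0350 + 0.6727·0.0000] = 8.2724
Node u (S = 126): V_u = 1/1.03·[0.3273·113.2932 + 0.6727·43.9932] = 64.7313
Node d (S = 76.5): V_d = 1/1.03·[0.3273·43.9932 + 0.6727·8.2724] = 19.3814
Node 0 (S = 90): V_0 = 1/1.03·[0.3273·64.7313 + 0.6727·19.3814] = 33.2264

£33.23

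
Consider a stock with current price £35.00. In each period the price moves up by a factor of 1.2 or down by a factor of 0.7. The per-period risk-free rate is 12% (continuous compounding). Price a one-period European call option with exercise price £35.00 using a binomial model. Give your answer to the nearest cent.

£5.31

Risk-neutral probability p = (e^0.12 − 0.7)/(1.2 − 0.7) = 0.4275/0.5000 = 0.8550
Terminal stock prices: S_u = 42, S_d = 24.5
Terminal payoffs (S − K): max(7, 0) = 7, max(-10.5, 0) = 0
Node 0 (S = 35): V_0 = e^(−0.12)·[0.8550·7.0000 + 0.1450·0.0000] = 5.3082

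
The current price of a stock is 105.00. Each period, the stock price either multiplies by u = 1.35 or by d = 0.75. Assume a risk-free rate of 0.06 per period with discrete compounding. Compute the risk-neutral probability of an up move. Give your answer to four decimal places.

Risk-neutral probability p = (1 + 0.06 − 0.75)/(1.35 − 0.75) = 0.3100/0.6000 = 0.5167

p = 0.5167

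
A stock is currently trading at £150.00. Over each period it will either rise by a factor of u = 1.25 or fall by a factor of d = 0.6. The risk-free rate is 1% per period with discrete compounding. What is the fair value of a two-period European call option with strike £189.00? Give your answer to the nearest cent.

£17.70

Risk-neutral probability p = (1 + 0.01 − 0.6)/(1.25 − 0.6) = 0.4100/0.6500 = 0.6308
Terminal stock prices: S_uu = 234.4, S_ud = 112.5, S_dd = 54
Terminal payoffs (S − K): max(45.38, 0) = 45.38, max(-76.5, 0) = 0, max(-135, 0) = 0
Node u (S = 187.5): V_u = 1/1.01·[0.6308·45.3750 + 0.3692·0.0000] = 28.3378
Node d (S = 90): V_d = 1/1.01·[0.6308·0.0000 + 0.3692·0.0000] = 0.0000
Node 0 (S = 150): V_0 = 1/1.01·[0.6308·28.3378 + 0.3692·0.0000] = 17.6976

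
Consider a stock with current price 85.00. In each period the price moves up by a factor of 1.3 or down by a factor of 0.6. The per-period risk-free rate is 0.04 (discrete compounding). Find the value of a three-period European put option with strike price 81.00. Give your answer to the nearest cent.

12.39

Risk-neutral probability p = (1 + 0.04 − 0.6)/(1.3 − 0.6) = 0.4400/0.7000 = 0.6286
Terminal stock prices: S_uuu = 186.7, S_uud = 86.19, S_udd = 39.78, S_ddd = 18.36
Terminal payoffs (K − S): max(-105.7, 0) = 0, max(-5.19, 0) = 0, max(41.22, 0) = 41.22, max(62.64, 0) = 62.64
Node uu (S = 143.7): V_uu = 1/1.04·[0.6286·0.0000 + 0.3714·0.0000] = 0.0000
Node ud (S = 66.3): V_ud = 1/1.04·[0.6286·0.0000 + 0.3714·41.2200] = 14.7214
Node dd (S = 30.6): V_dd = 1/1.04·[0.6286·41.2200 + 0.3714·62.6400] = 47.2846
Node u (S = 110.5): V_u = 1/1.04·[0.6286·0.0000 + 0.3714·14.7214] = 5.2577
Node d (S = 51): V_d = 1/1.04·[0.6286·14.7214 + 0.3714·47.2846] = 25.7849
Node 0 (S = 85): V_0 = 1/1.04·[0.6286·5.2577 + 0.3714·25.7849] = 12.3866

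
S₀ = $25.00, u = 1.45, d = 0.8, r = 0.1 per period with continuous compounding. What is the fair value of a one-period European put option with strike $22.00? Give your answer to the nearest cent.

Risk-neutral probability p = (e^0.1 − 0.8)/(1.45 − 0.8) = 0.3052/0.6500 = 0.4695
Terminal stock prices: S_u = 36.25, S_d = 20
Terminal payoffs (K − S): max(-14.25, 0) = 0, max(2, 0) = 2
Node 0 (S = 25): V_0 = e^(−0.1)·[0.4695·0.0000 + 0.5305·2.0000] = 0.9600

$0.96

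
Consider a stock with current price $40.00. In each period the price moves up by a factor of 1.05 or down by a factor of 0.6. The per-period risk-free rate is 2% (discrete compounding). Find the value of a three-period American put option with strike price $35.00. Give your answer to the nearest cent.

$1.77

Risk-neutral probability p = (1 + 0.02 − 0.6)/(1.05 − 0.6) = 0.4200/0.4500 = 0.9333
Terminal stock prices: S_uuu = 46.31, S_uud = 26.46, S_udd = 15.12, S_ddd = 8.64
Terminal payoffs (K − S): max(-11.31, 0) = 0, max(8.54, 0) = 8.54, max(19.88, 0) = 19.88, max(26.36, 0) = 26.36
Node uu (S = 44.1): continuation = 1/1.02·[0.9333·0.0000 + 0.0667·8.5400] = 0.5582; exercise value = 0.0000 ≤ continuation, so V_uu = 0.5582
Node ud (S = 25.2): continuation = 1/1.02·[0.9333·8.5400 + 0.0667·19.8800] = 9.1137; exercise value = 9.8000 > continuation, so V_ud = 9.8000 (exercise)
Node dd (S = 14.4): continuation = 1/1.02·[0.9333·19.8800 + 0.0667·26.3600] = 19.9137; exercise value = 20.6000 > continuation, so V_dd = 20.6000 (exercise)
Node u (S = 42): continuation = 1/1.02·[0.9333·0.5582 + 0.0667·9.8000] = 1.1513; exercise value = 0.0000 ≤ continuation, so V_u = 1.1513
Node d (S = 24): continuation = 1/1.02·[0.9333·9.8000 + 0.0667·20.6000] = 10.3137; exercise value = 11.0000 > continuation, so V_d = 11.0000 (exercise)
Node 0 (S = 40): continuation = 1/1.02·[0.9333·1.1513 + 0.0667·11.0000] = 1.7724; exercise value = 0.0000 ≤ continuation, so V_0 = 1.7724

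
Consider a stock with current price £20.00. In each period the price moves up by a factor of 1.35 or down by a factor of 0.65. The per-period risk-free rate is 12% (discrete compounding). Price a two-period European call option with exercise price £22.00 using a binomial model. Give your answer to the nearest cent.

£5.19

Risk-neutral probability p = (1 + 0.12 − 0.65)/(1.35 − 0.65) = 0.4700/0.7000 = 0.6714
Terminal stock prices: S_uu = 36.45, S_ud = 17.55, S_dd = 8.45
Terminal payoffs (S − K): max(14.45, 0) = 14.45, max(-4.45, 0) = 0, max(-13.55, 0) = 0
Node u (S = 27): V_u = 1/1.12·[0.6714·14.4500 + 0.3286·0.0000] = 8.6626
Node d (S = 13): V_d = 1/1.12·[0.6714·0.0000 + 0.3286·0.0000] = 0.0000
Node 0 (S = 20): V_0 = 1/1.12·[0.6714·8.6626 + 0.3286·0.0000] = 5.1932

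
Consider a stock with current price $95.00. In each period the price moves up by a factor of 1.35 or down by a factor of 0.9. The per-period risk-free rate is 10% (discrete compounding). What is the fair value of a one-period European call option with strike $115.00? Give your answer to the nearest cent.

$5.35

Risk-neutral probability p = (1 + 0.1 − 0.9)/(1.35 − 0.9) = 0.2000/0.4500 = 0.4444
Terminal stock prices: S_u = 128.2, S_d = 85.5
Terminal payoffs (S − K): max(13.25, 0) = 13.25, max(-29.5, 0) = 0
Node 0 (S = 95): V_0 = 1/1.1·[0.4444·13.2500 + 0.5556·0.0000] = 5.3535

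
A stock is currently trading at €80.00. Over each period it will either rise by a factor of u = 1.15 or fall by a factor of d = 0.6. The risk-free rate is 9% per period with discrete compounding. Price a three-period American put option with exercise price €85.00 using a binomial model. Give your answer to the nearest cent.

Risk-neutral probability p = (1 + 0.09 − 0.6)/(1.15 − 0.6) = 0.4900/0.5500 = 0.8909
Terminal stock prices: S_uuu = 121.7, S_uud = 63.48, S_udd = 33.12, S_ddd = 17.28
Terminal payoffs (K − S): max(-36.67, 0) = 0, max(21.52, 0) = 21.52, max(51.88, 0) = 51.88, max(67.72, 0) = 67.72
Node uu (S = 105.8): continuation = 1/1.09·[0.8909·0.0000 + 0.1091·21.5200] = 2.1538; exercise value = 0.0000 ≤ continuation, so V_uu = 2.1538
Node ud (S = 55.2): continuation = 1/1.09·[0.8909·21.5200 + 0.1091·51.8800] = 22.7817; exercise value = 29.8000 > continuation, so V_ud = 29.8000 (exercise)
Node dd (S = 28.8): continuation = 1/1.09·[0.8909·51.8800 + 0.1091·67.7200] = 49.1817; exercise value = 56.2000 > continuation, so V_dd = 56.2000 (exercise)
Node u (S = 92): continuation = 1/1.09·[0.8909·2.1538 + 0.1091·29.8000] = 4.7429; exercise value = 0.0000 ≤ continuation, so V_u = 4.7429
Node d (S = 48): continuation = 1/1.09·[0.8909·29.8000 + 0.1091·56.2000] = 29.9817; exercise value = 37.0000 > continuation, so V_d = 37.0000 (exercise)
Node 0 (S = 80): continuation = 1/1.09·[0.8909·4.7429 + 0.1091·37.0000] = 7.5797; exercise value = 5.0000 ≤ continuation, so V_0 = 7.5797

€7.58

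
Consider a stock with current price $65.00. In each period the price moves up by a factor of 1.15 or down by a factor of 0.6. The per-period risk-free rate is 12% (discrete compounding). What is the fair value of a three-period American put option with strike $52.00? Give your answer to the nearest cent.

Risk-neutral probability p = (1 + 0.12 − 0.6)/(1.15 − 0.6) = 0.5200/0.5500 = 0.9455
Terminal stock prices: S_uuu = 98.86, S_uud = 51.58, S_udd = 26.91, S_ddd = 14.04
Terminal payoffs (K − S): max(-46.86, 0) = 0, max(0.4225, 0) = 0.4225, max(25.09, 0) = 25.09, max(37.96, 0) = 37.96
Node uu (S = 85.96): continuation = 1/1.12·[0.9455·0.0000 + 0.0545·0.4225] = 0.0206; exercise value = 0.0000 ≤ continuation, so V_uu = 0.0206
Node ud (S = 44.85): continuation = 1/1.12·[0.9455·0.4225 + 0.0545·25.0900] = 1.5786; exercise value = 7.1500 > continuation, so V_ud = 7.1500 (exercise)
Node dd (S = 23.4): continuation = 1/1.12·[0.9455·25.0900 + 0.0545·37.9600] = 23.0286; exercise value = 28.6000 > continuation, so V_dd = 28.6000 (exercise)
Node u (S = 74.75): continuation = 1/1.12·[0.9455·0.0206 + 0.0545·7.1500] = 0.3656; exercise value = 0.0000 ≤ continuation, so V_u = 0.3656
Node d (S = 39): continuation = 1/1.12·[0.9455·7.1500 + 0.0545·28.6000] = 7.4286; exercise value = 13.0000 > continuation, so V_d = 13.0000 (exercise)
Node 0 (S = 65): continuation = 1/1.12·[0.9455·0.3656 + 0.0545·13.0000] = 0.9417; exercise value = 0.0000 ≤ continuation, so V_0 = 0.9417

$0.94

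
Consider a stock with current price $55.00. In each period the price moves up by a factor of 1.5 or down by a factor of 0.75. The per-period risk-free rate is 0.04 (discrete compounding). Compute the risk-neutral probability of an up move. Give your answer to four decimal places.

p = 0.3867

Risk-neutral probability p = (1 + 0.04 − 0.75)/(1.5 − 0.75) = 0.2900/0.7500 = 0.3867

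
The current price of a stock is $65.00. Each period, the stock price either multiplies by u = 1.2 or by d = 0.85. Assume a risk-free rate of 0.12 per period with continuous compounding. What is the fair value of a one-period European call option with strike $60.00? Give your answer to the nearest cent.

Risk-neutral probability p = (e^0.12 − 0.85)/(1.2 − 0.85) = 0.2775/0.3500 = 0.7928
Terminal stock prices: S_u = 78, S_d = 55.25
Terminal payoffs (S − K): max(18, 0) = 18, max(-4.75, 0) = 0
Node 0 (S = 65): V_0 = e^(−0.12)·[0.7928·18.0000 + 0.2072·0.0000] = 12.6575

$12.66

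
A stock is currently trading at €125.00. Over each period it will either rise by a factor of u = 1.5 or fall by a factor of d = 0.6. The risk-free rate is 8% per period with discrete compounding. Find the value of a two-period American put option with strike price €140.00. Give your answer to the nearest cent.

€33.95

Risk-neutral probability p = (1 + 0.08 − 0.6)/(1.5 − 0.6) = 0.4800/0.9000 = 0.5333
Terminal stock prices: S_uu = 281.2, S_ud = 112.5, S_dd = 45
Terminal payoffs (K − S): max(-141.2, 0) = 0, max(27.5, 0) = 27.5, max(95, 0) = 95
Node u (S = 187.5): continuation = 1/1.08·[0.5333·0.0000 + 0.4667·27.5000] = 11.8827; exercise value = 0.0000 ≤ continuation, so V_u = 11.8827
Node d (S = 75): continuation = 1/1.08·[0.5333·27.5000 + 0.4667·95.0000] = 54.6296; exercise value = 65.0000 > continuation, so V_d = 65.0000 (exercise)
Node 0 (S = 125): continuation = 1/1.08·[0.5333·11.8827 + 0.4667·65.0000] = 33.9544; exercise value = 15.0000 ≤ continuation, so V_0 = 33.9544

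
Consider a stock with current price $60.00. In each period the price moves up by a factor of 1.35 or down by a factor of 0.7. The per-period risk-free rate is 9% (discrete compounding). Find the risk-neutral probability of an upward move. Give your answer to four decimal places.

Risk-neutral probability p = (1 + 0.09 − 0.7)/(1.35 − 0.7) = 0.3900/0.6500 = 0.6000

p = 0.6000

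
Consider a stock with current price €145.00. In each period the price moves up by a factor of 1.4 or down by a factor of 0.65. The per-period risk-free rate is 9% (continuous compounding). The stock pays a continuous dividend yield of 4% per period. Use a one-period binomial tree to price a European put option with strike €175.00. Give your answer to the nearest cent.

Per-period risk-free factor R = e^0.09 = 1.0942; dividend-adjusted growth = e^(0.09−0.04) = 1.0513.
Risk-neutral probability p = (1.0513 − 0.65)/(1.4 − 0.65) = 0.4013/0.7500 = 0.5350
Terminal stock prices: S_u = 203, S_d = 94.25
Terminal payoffs (K − S): max(-28, 0) = 0, max(80.75, 0) = 80.75
Node 0 (S = 145): V_0 = e^(−0.09)·[0.5350·0.0000 + 0.4650·80.7500] = 34.3149

€34.31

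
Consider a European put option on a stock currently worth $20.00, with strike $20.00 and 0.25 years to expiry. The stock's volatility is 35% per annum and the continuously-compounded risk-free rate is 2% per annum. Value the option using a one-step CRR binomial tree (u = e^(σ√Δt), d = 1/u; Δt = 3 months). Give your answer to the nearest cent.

$1.69

CRR parameters: u = e^(σ√Δt) = e^(0.35·√0.25) = 1.1912, d = 1/u = 0.8395
Per-period rate: rΔt = 0.02·0.25 = 0.005, so R = e^0.005 = 1.0050
Risk-neutral probability p = (e^0.005 − 0.8395)/(1.1912 − 0.8395) = 0.1656/0.3518 = 0.4706
Terminal stock prices: S_u = 23.82, S_d = 16.79
Terminal payoffs (K − S): max(-3.825, 0) = 0, max(3.211, 0) = 3.211
Node 0 (S = 20): V_0 = e^(−0.005)·[0.4706·0.0000 + 0.5294·3.2109] = 1.6913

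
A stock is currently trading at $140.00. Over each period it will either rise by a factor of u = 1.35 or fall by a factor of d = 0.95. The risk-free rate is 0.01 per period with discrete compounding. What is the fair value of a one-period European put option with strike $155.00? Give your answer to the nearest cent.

Risk-neutral probability p = (1 + 0.01 − 0.95)/(1.35 − 0.95) = 0.0600/0.4000 = 0.1500
Terminal stock prices: S_u = 189, S_d = 133
Terminal payoffs (K − S): max(-34, 0) = 0, max(22, 0) = 22
Node 0 (S = 140): V_0 = 1/1.01·[0.1500·0.0000 + 0.8500·22.0000] = 18.5149

$18.51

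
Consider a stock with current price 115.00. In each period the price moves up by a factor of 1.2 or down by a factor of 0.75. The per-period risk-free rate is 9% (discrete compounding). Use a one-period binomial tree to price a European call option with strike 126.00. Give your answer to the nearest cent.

8.32

Risk-neutral probability p = (1 + 0.09 − 0.75)/(1.2 − 0.75) = 0.3400/0.4500 = 0.7556
Terminal stock prices: S_u = 138, S_d = 86.25
Terminal payoffs (S − K): max(12, 0) = 12, max(-39.75, 0) = 0
Node 0 (S = 115): V_0 = 1/1.09·[0.7556·12.0000 + 0.2444·0.0000] = 8.3180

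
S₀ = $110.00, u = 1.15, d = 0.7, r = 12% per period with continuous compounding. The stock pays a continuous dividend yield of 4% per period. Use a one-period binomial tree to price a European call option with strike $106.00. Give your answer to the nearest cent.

Per-period risk-free factor R = e^0.12 = 1.1275; dividend-adjusted growth = e^(0.12−0.04) = 1.0833.
Risk-neutral probability p = (1.0833 − 0.7)/(1.15 − 0.7) = 0.3833/0.4500 = 0.8517
Terminal stock prices: S_u = 126.5, S_d = 77
Terminal payoffs (S − K): max(20.5, 0) = 20.5, max(-29, 0) = 0
Node 0 (S = 110): V_0 = e^(−0.12)·[0.8517·20.5000 + 0.1483·0.0000] = 15.4864

$15.49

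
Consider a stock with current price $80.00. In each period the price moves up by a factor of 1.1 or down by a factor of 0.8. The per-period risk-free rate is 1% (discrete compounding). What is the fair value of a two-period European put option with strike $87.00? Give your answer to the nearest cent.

$9.99

Risk-neutral probability p = (1 + 0.01 − 0.8)/(1.1 − 0.8) = 0.2100/0.3000 = 0.7000
Terminal stock prices: S_uu = 96.8, S_ud = 70.4, S_dd = 51.2
Terminal payoffs (K − S): max(-9.8, 0) = 0, max(16.6, 0) = 16.6, max(35.8, 0) = 35.8
Node u (S = 88): V_u = 1/1.01·[0.7000·0.0000 + 0.3000·16.6000] = 4.9307
Node d (S = 64): V_d = 1/1.01·[0.7000·16.6000 + 0.3000·35.8000] = 22.1386
Node 0 (S = 80): V_0 = 1/1.01·[0.7000·4.9307 + 0.3000·22.1386] = 9.9931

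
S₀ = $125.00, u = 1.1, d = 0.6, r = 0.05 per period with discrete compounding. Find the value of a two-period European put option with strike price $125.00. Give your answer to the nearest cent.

$7.66

Risk-neutral probability p = (1 + 0.05 − 0.6)/(1.1 − 0.6) = 0.4500/0.5000 = 0.9000
Terminal stock prices: S_uu = 151.3, S_ud = 82.5, S_dd = 45
Terminal payoffs (K − S): max(-26.25, 0) = 0, max(42.5, 0) = 42.5, max(80, 0) = 80
Node u (S = 137.5): V_u = 1/1.05·[0.9000·0.0000 + 0.1000·42.5000] = 4.0476
Node d (S = 75): V_d = 1/1.05·[0.9000·42.5000 + 0.1000·80.0000] = 44.0476
Node 0 (S = 125): V_0 = 1/1.05·[0.9000·4.0476 + 0.1000·44.0476] = 7.6644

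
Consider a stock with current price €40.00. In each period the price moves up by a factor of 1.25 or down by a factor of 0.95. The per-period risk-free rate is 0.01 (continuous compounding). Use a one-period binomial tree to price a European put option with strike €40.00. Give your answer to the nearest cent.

€1.58

Risk-neutral probability p = (e^0.01 − 0.95)/(1.25 − 0.95) = 0.0601/0.3000 = 0.2002
Terminal stock prices: S_u = 50, S_d = 38
Terminal payoffs (K − S): max(-10, 0) = 0, max(2, 0) = 2
Node 0 (S = 40): V_0 = e^(−0.01)·[0.2002·0.0000 + 0.7998·2.0000] = 1.5837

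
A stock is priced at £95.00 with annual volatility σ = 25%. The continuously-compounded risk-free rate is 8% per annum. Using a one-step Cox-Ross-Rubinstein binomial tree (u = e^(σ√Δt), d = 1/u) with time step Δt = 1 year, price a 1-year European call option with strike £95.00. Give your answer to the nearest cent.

CRR parameters: u = e^(σ√Δt) = e^(0.25·√1) = 1.2840, d = 1/u = 0.7788
Per-period rate: rΔt = 0.08·1 = 0.08, so R = e^0.08 = 1.0833
Risk-neutral probability p = (e^0.08 − 0.7788)/(1.2840 − 0.7788) = 0.3045/0.5052 = 0.6027
Terminal stock prices: S_u = 122, S_d = 73.99
Terminal payoffs (S − K): max(26.98, 0) = 26.98, max(-21.01, 0) = 0
Node 0 (S = 95): V_0 = e^(−0.08)·[0.6027·26.9824 + 0.3973·0.0000] = 15.0114

£15.01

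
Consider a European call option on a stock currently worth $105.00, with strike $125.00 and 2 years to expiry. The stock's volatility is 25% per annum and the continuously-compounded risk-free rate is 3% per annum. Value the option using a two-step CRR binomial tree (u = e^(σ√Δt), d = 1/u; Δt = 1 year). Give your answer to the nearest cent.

$11.24

CRR parameters: u = e^(σ√Δt) = e^(0.25·√1) = 1.2840, d = 1/u = 0.7788
Per-period rate: rΔt = 0.03·1 = 0.03, so R = e^0.03 = 1.0305
Risk-neutral probability p = (e^0.03 − 0.7788)/(1.2840 − 0.7788) = 0.2517/0.5052 = 0.4981
Terminal stock prices: S_uu = 173.1, S_ud = 105, S_dd = 63.69
Terminal payoffs (S − K): max(48.12, 0) = 48.12, max(-20, 0) = 0, max(-61.31, 0) = 0
Node u (S = 134.8): V_u = e^(−0.03)·[0.4981·48.1157 + 0.5019·0.0000] = 23.2583
Node d (S = 81.77): V_d = e^(−0.03)·[0.4981·0.0000 + 0.5019·0.0000] = 0.0000
Node 0 (S = 105): V_0 = e^(−0.03)·[0.4981·23.2583 + 0.5019·0.0000] = 11.2426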